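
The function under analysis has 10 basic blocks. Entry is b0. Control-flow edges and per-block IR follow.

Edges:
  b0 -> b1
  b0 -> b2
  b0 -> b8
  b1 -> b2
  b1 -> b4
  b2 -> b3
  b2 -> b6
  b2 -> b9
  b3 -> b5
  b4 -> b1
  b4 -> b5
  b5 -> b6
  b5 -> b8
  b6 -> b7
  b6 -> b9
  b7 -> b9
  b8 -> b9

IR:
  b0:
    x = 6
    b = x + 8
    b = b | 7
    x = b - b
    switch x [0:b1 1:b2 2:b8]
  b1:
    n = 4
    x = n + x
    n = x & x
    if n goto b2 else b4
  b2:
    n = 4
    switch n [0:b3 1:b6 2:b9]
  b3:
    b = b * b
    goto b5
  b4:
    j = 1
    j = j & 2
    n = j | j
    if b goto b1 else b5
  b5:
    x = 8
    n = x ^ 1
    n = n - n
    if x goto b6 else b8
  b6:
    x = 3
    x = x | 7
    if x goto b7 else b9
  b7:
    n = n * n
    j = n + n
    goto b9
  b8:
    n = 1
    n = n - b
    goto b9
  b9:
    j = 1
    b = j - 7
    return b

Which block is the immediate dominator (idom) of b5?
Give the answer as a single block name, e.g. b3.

Answer: b0

Analysis:
idom tree: b1←b0 b2←b0 b3←b2 b4←b1 b5←b0 b6←b0 b7←b6 b8←b0 b9←b0
Join-block Dom:
  b1: preds {b0,b4}: {b0} ∩ {b0,b1,b4} = {b0}; idom=b0
  b2: preds {b0,b1}: {b0} ∩ {b0,b1} = {b0}; idom=b0
  b5: preds {b3,b4}: {b0,b2,b3} ∩ {b0,b1,b4} = {b0}; idom=b0
  b6: preds {b2,b5}: {b0,b2} ∩ {b0,b5} = {b0}; idom=b0
  b8: preds {b0,b5}: {b0} ∩ {b0,b5} = {b0}; idom=b0
  b9: preds {b2,b6,b7,b8}: {b0,b2} ∩ {b0,b6} ∩ {b0,b6,b7} ∩ {b0,b8} = {b0}; idom=b0

idom(b5) = b0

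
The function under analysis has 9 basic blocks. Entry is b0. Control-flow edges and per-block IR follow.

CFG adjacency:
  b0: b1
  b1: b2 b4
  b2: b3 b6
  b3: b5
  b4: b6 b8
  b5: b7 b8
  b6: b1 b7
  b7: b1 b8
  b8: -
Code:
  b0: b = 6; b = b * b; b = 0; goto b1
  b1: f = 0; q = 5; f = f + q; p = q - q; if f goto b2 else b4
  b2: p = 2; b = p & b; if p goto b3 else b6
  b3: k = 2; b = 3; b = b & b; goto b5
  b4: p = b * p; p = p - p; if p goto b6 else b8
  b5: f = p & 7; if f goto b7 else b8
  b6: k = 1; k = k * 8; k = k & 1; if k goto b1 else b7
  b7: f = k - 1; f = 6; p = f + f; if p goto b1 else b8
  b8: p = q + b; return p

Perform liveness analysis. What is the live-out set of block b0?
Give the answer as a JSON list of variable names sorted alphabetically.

Per-block:
  b0: def={b} ue=∅
  b1: def={f,p,q} ue=∅
  b2: def={b,p} ue={b}
  b3: def={b,k} ue=∅
  b4: def={p} ue={b,p}
  b5: def={f} ue={p}
  b6: def={k} ue=∅
  b7: def={f,p} ue={k}
  b8: def={p} ue={b,q}

Liveness:
  live b0: ∅→{b}
  live b1: {b}→{b,p,q}
  live b2: {b,q}→{b,p,q}
  live b3: {p,q}→{b,k,p,q}
  live b4: {b,p,q}→{b,q}
  live b5: {b,k,p,q}→{b,k,q}
  live b6: {b,q}→{b,k,q}
  live b7: {b,k,q}→{b,q}
  live b8: {b,q}→∅

live-out(b0) = ["b"]

Answer: ["b"]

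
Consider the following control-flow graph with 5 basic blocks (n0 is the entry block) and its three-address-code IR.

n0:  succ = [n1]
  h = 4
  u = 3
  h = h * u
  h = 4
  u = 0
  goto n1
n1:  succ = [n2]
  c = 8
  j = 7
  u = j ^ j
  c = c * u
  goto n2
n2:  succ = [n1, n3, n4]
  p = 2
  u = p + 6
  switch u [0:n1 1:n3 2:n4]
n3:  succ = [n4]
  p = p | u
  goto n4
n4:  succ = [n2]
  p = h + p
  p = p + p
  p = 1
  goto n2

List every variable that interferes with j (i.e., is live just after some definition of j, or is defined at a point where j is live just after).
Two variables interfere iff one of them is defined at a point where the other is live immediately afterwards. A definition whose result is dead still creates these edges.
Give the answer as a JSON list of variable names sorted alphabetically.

Answer: ["c", "h"]

Derivation:
def/use:
  n0 def {h,u} use ∅
  n1 def {c,j,u} use ∅
  n2 def {p,u} use ∅
  n3 def {p} use {p,u}
  n4 def {p} use {h,p}

Backward fixpoint:
  n0: in=∅ out={h}
  n1: in={h} out={h}
  n2: in={h} out={h,p,u}
  n3: in={h,p,u} out={h,p}
  n4: in={h,p} out={h}

Interference:
  c: {h,j,u}
  h: {c,j,p,u}
  j: {c,h}
  p: {h,u}
  u: {c,h,p}

N(j) = ["c", "h"]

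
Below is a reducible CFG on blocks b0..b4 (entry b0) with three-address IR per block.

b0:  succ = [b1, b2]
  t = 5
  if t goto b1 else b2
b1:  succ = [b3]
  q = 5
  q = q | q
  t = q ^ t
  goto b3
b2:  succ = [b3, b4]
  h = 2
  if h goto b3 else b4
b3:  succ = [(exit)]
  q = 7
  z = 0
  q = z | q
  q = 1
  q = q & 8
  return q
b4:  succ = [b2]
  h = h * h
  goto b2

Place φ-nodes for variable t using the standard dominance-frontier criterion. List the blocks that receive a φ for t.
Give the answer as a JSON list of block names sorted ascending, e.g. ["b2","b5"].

idom tree: b1←b0 b2←b0 b3←b0 b4←b2
Dom at joins:
  b2: preds {b0,b4}: {b0} ∩ {b0,b2,b4} = {b0}; idom=b0
  b3: preds {b1,b2}: {b0,b1} ∩ {b0,b2} = {b0}; idom=b0

DF walk-up:
  join b2 pred b0: · stop@b0
  join b2 pred b4: b4→b2 stop@b0
  join b3 pred b1: b1 stop@b0
  join b3 pred b2: b2 stop@b0
  b0 → ∅
  b1 → {b3}
  b2 → {b2,b3}
  b3 → ∅
  b4 → {b2}

φ for t: defs {b0,b1}
  DF⁺ = {b3}

Answer: ["b3"]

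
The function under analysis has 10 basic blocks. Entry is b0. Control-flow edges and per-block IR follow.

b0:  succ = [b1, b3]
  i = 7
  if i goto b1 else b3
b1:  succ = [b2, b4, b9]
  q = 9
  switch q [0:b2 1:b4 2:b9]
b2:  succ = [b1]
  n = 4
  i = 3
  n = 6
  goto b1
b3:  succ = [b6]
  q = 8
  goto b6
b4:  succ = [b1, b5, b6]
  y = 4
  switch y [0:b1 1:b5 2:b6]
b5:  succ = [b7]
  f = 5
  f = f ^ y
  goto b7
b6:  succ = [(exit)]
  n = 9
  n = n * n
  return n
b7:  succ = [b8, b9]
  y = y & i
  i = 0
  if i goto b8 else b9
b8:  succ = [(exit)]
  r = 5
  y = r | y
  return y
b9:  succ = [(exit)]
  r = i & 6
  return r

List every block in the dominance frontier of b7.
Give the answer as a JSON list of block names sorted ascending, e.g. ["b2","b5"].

idom tree: b1←b0 b2←b1 b3←b0 b4←b1 b5←b4 b6←b0 b7←b5 b8←b7 b9←b1
Join-block Dom:
  b1: preds {b0,b2,b4}: {b0} ∩ {b0,b1,b2} ∩ {b0,b1,b4} = {b0}; idom=b0
  b6: preds {b3,b4}: {b0,b3} ∩ {b0,b1,b4} = {b0}; idom=b0
  b9: preds {b1,b7}: {b0,b1} ∩ {b0,b1,b4,b5,b7} = {b0,b1}; idom=b1

DF derivation:
  b1←b0: walk · to b0
  b1←b2: walk b2→b1 to b0
  b1←b4: walk b4→b1 to b0
  b6←b3: walk b3 to b0
  b6←b4: walk b4→b1 to b0
  b9←b1: walk · to b1
  b9←b7: walk b7→b5→b4 to b1
  b0 → ∅
  b1 → {b1,b6}
  b2 → {b1}
  b3 → {b6}
  b4 → {b1,b6,b9}
  b5 → {b9}
  b6 → ∅
  b7 → {b9}
  b8 → ∅
  b9 → ∅

DF(b7) = ["b9"]

Answer: ["b9"]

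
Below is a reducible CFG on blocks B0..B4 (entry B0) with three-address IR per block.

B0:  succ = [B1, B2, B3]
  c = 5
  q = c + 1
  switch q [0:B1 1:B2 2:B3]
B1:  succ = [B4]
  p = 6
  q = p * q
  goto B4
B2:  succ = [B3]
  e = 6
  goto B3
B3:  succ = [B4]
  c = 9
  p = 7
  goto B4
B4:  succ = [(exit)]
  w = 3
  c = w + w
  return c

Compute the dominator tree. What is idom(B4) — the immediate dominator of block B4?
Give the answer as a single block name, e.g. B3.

idom tree: B1←B0 B2←B0 B3←B0 B4←B0
Dom∩ at merges:
  B3: preds {B0,B2}: {B0} ∩ {B0,B2} = {B0}; idom=B0
  B4: preds {B1,B3}: {B0,B1} ∩ {B0,B3} = {B0}; idom=B0

idom(B4) = B0

Answer: B0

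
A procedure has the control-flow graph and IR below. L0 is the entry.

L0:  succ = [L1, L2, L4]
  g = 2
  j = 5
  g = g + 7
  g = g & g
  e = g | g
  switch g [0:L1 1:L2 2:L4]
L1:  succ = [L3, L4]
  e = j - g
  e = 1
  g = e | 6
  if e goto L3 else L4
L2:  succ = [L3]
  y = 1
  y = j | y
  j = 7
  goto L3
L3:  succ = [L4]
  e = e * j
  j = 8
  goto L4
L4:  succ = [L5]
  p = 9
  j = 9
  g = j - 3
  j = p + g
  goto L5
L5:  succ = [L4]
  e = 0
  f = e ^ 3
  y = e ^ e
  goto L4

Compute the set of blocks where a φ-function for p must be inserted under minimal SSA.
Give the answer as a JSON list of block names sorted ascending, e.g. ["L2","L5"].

Answer: ["L4"]

Analysis:
idom tree: L1←L0 L2←L0 L3←L0 L4←L0 L5←L4
Join-block Dom:
  L3: preds {L1,L2}: {L0,L1} ∩ {L0,L2} = {L0}; idom=L0
  L4: preds {L0,L1,L3,L5}: {L0} ∩ {L0,L1} ∩ {L0,L3} ∩ {L0,L4,L5} = {L0}; idom=L0

DF walk-up:
  join L3 pred L1: L1 stop@L0
  join L3 pred L2: L2 stop@L0
  join L4 pred L0: · stop@L0
  join L4 pred L1: L1 stop@L0
  join L4 pred L3: L3 stop@L0
  join L4 pred L5: L5→L4 stop@L0
  L0: DF=∅
  L1: DF={L3,L4}
  L2: DF={L3}
  L3: DF={L4}
  L4: DF={L4}
  L5: DF={L4}

φ for p: defs {L4}
  DF⁺ = {L4}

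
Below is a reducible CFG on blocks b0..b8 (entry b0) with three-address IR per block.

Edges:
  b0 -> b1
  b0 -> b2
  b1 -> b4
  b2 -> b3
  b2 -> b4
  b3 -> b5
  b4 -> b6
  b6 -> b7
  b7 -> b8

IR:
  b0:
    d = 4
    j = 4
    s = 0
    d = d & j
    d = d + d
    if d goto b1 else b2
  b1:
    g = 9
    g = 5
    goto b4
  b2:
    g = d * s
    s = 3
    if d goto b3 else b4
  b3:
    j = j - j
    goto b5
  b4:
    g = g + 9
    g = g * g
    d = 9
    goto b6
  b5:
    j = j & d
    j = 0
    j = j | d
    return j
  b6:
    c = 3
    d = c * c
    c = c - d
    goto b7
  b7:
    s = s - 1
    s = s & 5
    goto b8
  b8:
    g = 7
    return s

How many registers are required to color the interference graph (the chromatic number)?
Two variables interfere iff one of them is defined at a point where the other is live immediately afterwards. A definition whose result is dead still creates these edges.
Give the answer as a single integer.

Per-block:
  b0: {d,j,s} / ∅
  b1: {g} / ∅
  b2: {g,s} / {d,s}
  b3: {j} / {j}
  b4: {d,g} / {g}
  b5: {j} / {d,j}
  b6: {c,d} / ∅
  b7: {s} / {s}
  b8: {g} / {s}

Backward fixpoint:
  b0: in=∅ out={d,j,s}
  b1: in={s} out={g,s}
  b2: in={d,j,s} out={d,g,j,s}
  b3: in={d,j} out={d,j}
  b4: in={g,s} out={s}
  b5: in={d,j} out=∅
  b6: in={s} out={s}
  b7: in={s} out={s}
  b8: in={s} out=∅

Interfere edges:
  c: {d,s}
  d: {c,g,j,s}
  g: {d,j,s}
  j: {d,g,s}
  s: {c,d,g,j}

Colouring:
  clique {d,g,j,s} ⇒ need ≥ 4
  4-colouring: R0={d}  R1={s}  R2={c,g}  R3={j}
  χ = 4

Answer: 4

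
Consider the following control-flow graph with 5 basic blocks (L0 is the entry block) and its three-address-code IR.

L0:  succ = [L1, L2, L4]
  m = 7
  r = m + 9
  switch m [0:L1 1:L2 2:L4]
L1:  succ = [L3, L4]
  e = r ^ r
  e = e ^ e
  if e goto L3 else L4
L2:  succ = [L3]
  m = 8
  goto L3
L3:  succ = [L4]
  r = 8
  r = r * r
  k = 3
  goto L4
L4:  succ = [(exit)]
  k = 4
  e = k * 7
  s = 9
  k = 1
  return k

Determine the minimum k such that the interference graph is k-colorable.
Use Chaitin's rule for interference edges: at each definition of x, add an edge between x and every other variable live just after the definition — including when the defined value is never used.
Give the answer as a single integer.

Answer: 2

Derivation:
def/use:
  L0: {m,r} / ∅
  L1: {e} / {r}
  L2: {m} / ∅
  L3: {k,r} / ∅
  L4: {e,k,s} / ∅

Live sets:
  live L0: ∅→{r}
  live L1: {r}→∅
  live L2: ∅→∅
  live L3: ∅→∅
  live L4: ∅→∅

Interfere edges:
  e — ∅
  k — ∅
  m — {r}
  r — {m}
  s — ∅

Colouring:
  {m,r} pairwise interfere (2-clique) ⇒ χ ≥ 2
  assign e→R0 k→R0 m→R0 r→R1 s→R0 — no edge inside a register ⇒ χ ≤ 2
  χ = 2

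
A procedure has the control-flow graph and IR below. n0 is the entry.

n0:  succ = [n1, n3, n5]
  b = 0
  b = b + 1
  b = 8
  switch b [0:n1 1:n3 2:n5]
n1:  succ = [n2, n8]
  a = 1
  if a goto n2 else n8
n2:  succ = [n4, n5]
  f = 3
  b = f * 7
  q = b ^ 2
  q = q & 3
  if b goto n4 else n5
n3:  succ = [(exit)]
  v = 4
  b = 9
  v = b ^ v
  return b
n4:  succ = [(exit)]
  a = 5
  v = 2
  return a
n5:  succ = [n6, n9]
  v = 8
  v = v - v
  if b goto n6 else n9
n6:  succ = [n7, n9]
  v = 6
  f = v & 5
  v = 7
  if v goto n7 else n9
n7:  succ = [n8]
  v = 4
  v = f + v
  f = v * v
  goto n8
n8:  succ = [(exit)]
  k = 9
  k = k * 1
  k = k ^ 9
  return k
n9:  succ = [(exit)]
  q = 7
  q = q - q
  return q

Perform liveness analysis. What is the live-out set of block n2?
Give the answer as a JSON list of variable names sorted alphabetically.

Answer: ["b"]

Derivation:
Per-block:
  n0 def {b} use ∅
  n1 def {a} use ∅
  n2 def {b,f,q} use ∅
  n3 def {b,v} use ∅
  n4 def {a,v} use ∅
  n5 def {v} use {b}
  n6 def {f,v} use ∅
  n7 def {f,v} use {f}
  n8 def {k} use ∅
  n9 def {q} use ∅

Liveness:
  n0 li=∅ lo={b}
  n1 li=∅ lo=∅
  n2 li=∅ lo={b}
  n3 li=∅ lo=∅
  n4 li=∅ lo=∅
  n5 li={b} lo=∅
  n6 li=∅ lo={f}
  n7 li={f} lo=∅
  n8 li=∅ lo=∅
  n9 li=∅ lo=∅

live-out(n2) = ["b"]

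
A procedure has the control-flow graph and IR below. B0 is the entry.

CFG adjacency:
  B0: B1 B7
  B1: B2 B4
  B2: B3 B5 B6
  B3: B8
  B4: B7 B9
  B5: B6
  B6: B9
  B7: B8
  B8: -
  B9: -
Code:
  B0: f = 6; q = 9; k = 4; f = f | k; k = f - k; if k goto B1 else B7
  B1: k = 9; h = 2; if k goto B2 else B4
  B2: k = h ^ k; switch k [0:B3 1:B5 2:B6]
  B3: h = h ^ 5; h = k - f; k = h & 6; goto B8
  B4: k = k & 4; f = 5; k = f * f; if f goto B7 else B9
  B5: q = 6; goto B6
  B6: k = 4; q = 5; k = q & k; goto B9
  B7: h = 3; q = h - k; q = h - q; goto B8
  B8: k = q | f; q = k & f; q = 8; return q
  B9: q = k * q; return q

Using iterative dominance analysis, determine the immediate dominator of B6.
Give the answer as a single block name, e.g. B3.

idom tree: B1←B0 B2←B1 B3←B2 B4←B1 B5←B2 B6←B2 B7←B0 B8←B0 B9←B1
Dom∩ at merges:
  B6: preds {B2,B5}: {B0,B1,B2} ∩ {B0,B1,B2,B5} = {B0,B1,B2}; idom=B2
  B7: preds {B0,B4}: {B0} ∩ {B0,B1,B4} = {B0}; idom=B0
  B8: preds {B3,B7}: {B0,B1,B2,B3} ∩ {B0,B7} = {B0}; idom=B0
  B9: preds {B4,B6}: {B0,B1,B4} ∩ {B0,B1,B2,B6} = {B0,B1}; idom=B1

idom(B6) = B2

Answer: B2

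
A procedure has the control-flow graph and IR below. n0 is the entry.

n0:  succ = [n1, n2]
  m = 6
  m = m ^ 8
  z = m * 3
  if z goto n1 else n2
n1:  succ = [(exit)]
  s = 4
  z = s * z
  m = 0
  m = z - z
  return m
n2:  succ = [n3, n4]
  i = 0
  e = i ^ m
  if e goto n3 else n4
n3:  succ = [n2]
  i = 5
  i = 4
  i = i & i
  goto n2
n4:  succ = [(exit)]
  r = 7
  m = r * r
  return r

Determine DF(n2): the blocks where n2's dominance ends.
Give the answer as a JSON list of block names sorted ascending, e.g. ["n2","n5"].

idom tree: n1←n0 n2←n0 n3←n2 n4←n2
Dom at joins:
  n2: preds {n0,n3}: {n0} ∩ {n0,n2,n3} = {n0}; idom=n0

Frontier:
  join n2 pred n0: · stop@n0
  join n2 pred n3: n3→n2 stop@n0
  DF(n0)=∅
  DF(n1)=∅
  DF(n2)={n2}
  DF(n3)={n2}
  DF(n4)=∅

DF(n2) = ["n2"]

Answer: ["n2"]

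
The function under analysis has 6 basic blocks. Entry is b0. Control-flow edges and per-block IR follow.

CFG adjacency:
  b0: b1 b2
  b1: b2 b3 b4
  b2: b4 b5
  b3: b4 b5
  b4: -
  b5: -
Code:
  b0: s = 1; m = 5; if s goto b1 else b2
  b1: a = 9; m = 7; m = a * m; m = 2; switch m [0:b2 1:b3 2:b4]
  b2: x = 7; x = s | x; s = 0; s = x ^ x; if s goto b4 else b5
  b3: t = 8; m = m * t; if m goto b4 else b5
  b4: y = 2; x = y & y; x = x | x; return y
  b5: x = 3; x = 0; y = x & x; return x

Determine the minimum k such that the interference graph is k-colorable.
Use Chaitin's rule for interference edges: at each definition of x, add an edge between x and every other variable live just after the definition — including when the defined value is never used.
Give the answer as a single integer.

Per-block:
  b0: def={m,s} ue=∅
  b1: def={a,m} ue=∅
  b2: def={s,x} ue={s}
  b3: def={m,t} ue={m}
  b4: def={x,y} ue=∅
  b5: def={x,y} ue=∅

Backward fixpoint:
  b0 li=∅ lo={s}
  b1 li={s} lo={m,s}
  b2 li={s} lo=∅
  b3 li={m} lo=∅
  b4 li=∅ lo=∅
  b5 li=∅ lo=∅

Interference:
  a: {m,s}
  m: {a,s,t}
  s: {a,m,x}
  t: {m}
  x: {s,y}
  y: {x}

Colouring:
  clique {a,m,s} ⇒ need ≥ 3
  3-colouring: c0={m,x}  c1={s,t,y}  c2={a}
  χ = 3

Answer: 3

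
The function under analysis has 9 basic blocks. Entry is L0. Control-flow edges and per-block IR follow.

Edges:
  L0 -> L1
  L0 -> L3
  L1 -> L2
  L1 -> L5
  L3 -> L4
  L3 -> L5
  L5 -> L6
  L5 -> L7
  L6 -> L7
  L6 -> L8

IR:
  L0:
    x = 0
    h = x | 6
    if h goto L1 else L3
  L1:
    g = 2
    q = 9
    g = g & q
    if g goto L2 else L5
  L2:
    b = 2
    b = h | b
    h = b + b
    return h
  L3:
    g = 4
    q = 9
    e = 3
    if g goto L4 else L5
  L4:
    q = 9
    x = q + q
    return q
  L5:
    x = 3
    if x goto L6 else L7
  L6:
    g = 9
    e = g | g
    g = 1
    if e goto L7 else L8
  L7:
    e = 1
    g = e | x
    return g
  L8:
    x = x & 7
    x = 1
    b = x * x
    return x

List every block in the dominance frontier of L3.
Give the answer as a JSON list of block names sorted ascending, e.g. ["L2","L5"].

Answer: ["L5"]

Derivation:
idom tree: L1←L0 L2←L1 L3←L0 L4←L3 L5←L0 L6←L5 L7←L5 L8←L6
Join-block Dom:
  L5: preds {L1,L3}: {L0,L1} ∩ {L0,L3} = {L0}; idom=L0
  L7: preds {L5,L6}: {L0,L5} ∩ {L0,L5,L6} = {L0,L5}; idom=L5

DF walk-up:
  L5←L1: walk L1 to L0
  L5←L3: walk L3 to L0
  L7←L5: walk · to L5
  L7←L6: walk L6 to L5
  L0 → ∅
  L1 → {L5}
  L2 → ∅
  L3 → {L5}
  L4 → ∅
  L5 → ∅
  L6 → {L7}
  L7 → ∅
  L8 → ∅

DF(L3) = ["L5"]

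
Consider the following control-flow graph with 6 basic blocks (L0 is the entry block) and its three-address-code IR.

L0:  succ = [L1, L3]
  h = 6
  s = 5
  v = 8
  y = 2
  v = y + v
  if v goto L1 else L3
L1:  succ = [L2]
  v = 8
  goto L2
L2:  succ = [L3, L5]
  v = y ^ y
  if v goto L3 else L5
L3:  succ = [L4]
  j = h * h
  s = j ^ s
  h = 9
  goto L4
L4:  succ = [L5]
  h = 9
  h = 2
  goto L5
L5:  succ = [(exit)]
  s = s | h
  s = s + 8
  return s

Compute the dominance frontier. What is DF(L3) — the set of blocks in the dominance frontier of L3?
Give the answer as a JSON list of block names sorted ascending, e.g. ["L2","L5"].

idom tree: L1←L0 L2←L1 L3←L0 L4←L3 L5←L0
Join-block Dom:
  L3: preds {L0,L2}: {L0} ∩ {L0,L1,L2} = {L0}; idom=L0
  L5: preds {L2,L4}: {L0,L1,L2} ∩ {L0,L3,L4} = {L0}; idom=L0

DF derivation:
  join L3 pred L0: · stop@L0
  join L3 pred L2: L2→L1 stop@L0
  join L5 pred L2: L2→L1 stop@L0
  join L5 pred L4: L4→L3 stop@L0
  L0: DF=∅
  L1: DF={L3,L5}
  L2: DF={L3,L5}
  L3: DF={L5}
  L4: DF={L5}
  L5: DF=∅

DF(L3) = ["L5"]

Answer: ["L5"]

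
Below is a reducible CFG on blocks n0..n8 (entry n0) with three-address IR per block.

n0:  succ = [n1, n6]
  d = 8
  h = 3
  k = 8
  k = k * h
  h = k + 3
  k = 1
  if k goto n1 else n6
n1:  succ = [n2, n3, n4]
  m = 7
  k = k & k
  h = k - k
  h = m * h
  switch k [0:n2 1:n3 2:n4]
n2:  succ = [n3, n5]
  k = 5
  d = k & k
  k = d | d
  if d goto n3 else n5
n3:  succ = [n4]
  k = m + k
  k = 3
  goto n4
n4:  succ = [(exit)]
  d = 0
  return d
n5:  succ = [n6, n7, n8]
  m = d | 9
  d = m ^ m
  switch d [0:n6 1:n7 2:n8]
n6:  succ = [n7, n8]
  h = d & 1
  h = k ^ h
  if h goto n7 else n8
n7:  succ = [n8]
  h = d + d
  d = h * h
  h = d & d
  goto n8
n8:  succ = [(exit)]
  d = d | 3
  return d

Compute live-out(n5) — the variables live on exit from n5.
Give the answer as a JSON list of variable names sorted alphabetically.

Per-block:
  n0 def {d,h,k} use ∅
  n1 def {h,k,m} use {k}
  n2 def {d,k} use ∅
  n3 def {k} use {k,m}
  n4 def {d} use ∅
  n5 def {d,m} use {d}
  n6 def {h} use {d,k}
  n7 def {d,h} use {d}
  n8 def {d} use {d}

Liveness:
  n0 li=∅ lo={d,k}
  n1 li={k} lo={k,m}
  n2 li={m} lo={d,k,m}
  n3 li={k,m} lo=∅
  n4 li=∅ lo=∅
  n5 li={d,k} lo={d,k}
  n6 li={d,k} lo={d}
  n7 li={d} lo={d}
  n8 li={d} lo=∅

live-out(n5) = ["d", "k"]

Answer: ["d", "k"]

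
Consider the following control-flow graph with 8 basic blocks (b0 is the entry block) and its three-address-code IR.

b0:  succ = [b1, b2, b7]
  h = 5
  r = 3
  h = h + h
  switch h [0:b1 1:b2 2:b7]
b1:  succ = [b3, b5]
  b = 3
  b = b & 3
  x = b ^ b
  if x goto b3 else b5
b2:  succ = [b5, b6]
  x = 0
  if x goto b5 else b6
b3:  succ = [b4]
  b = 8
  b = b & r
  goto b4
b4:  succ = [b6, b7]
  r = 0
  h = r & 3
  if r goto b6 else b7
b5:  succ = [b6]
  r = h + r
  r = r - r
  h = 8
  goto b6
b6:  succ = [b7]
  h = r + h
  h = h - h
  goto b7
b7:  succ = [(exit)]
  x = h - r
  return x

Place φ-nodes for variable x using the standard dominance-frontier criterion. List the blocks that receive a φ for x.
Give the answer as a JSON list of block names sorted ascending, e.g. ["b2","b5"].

idom tree: b1←b0 b2←b0 b3←b1 b4←b3 b5←b0 b6←b0 b7←b0
Join-block Dom:
  b5: preds {b1,b2}: {b0,b1} ∩ {b0,b2} = {b0}; idom=b0
  b6: preds {b2,b4,b5}: {b0,b2} ∩ {b0,b1,b3,b4} ∩ {b0,b5} = {b0}; idom=b0
  b7: preds {b0,b4,b6}: {b0} ∩ {b0,b1,b3,b4} ∩ {b0,b6} = {b0}; idom=b0

DF walk-up:
  join b5 pred b1: b1 stop@b0
  join b5 pred b2: b2 stop@b0
  join b6 pred b2: b2 stop@b0
  join b6 pred b4: b4→b3→b1 stop@b0
  join b6 pred b5: b5 stop@b0
  join b7 pred b0: · stop@b0
  join b7 pred b4: b4→b3→b1 stop@b0
  join b7 pred b6: b6 stop@b0
  DF(b0)=∅
  DF(b1)={b5,b6,b7}
  DF(b2)={b5,b6}
  DF(b3)={b6,b7}
  DF(b4)={b6,b7}
  DF(b5)={b6}
  DF(b6)={b7}
  DF(b7)=∅

φ for x: defs {b1,b2,b7}
  DF⁺ = {b5,b6,b7}

Answer: ["b5", "b6", "b7"]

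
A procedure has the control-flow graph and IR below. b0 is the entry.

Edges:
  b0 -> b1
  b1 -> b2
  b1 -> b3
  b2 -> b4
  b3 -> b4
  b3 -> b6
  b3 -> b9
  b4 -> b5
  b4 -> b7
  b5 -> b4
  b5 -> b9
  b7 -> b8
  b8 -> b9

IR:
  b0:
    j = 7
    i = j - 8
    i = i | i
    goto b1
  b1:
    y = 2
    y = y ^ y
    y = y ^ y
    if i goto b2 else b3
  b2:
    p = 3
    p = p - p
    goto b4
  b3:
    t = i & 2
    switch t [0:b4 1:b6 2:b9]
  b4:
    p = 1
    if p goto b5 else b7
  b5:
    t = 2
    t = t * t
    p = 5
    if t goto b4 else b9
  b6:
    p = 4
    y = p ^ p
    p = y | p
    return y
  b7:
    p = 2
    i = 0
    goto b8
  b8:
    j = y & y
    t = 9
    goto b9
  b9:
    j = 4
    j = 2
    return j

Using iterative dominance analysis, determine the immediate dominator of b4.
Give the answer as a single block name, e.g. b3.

idom tree: b1←b0 b2←b1 b3←b1 b4←b1 b5←b4 b6←b3 b7←b4 b8←b7 b9←b1
Dom∩ at merges:
  b4: preds {b2,b3,b5}: {b0,b1,b2} ∩ {b0,b1,b3} ∩ {b0,b1,b4,b5} = {b0,b1}; idom=b1
  b9: preds {b3,b5,b8}: {b0,b1,b3} ∩ {b0,b1,b4,b5} ∩ {b0,b1,b4,b7,b8} = {b0,b1}; idom=b1

idom(b4) = b1

Answer: b1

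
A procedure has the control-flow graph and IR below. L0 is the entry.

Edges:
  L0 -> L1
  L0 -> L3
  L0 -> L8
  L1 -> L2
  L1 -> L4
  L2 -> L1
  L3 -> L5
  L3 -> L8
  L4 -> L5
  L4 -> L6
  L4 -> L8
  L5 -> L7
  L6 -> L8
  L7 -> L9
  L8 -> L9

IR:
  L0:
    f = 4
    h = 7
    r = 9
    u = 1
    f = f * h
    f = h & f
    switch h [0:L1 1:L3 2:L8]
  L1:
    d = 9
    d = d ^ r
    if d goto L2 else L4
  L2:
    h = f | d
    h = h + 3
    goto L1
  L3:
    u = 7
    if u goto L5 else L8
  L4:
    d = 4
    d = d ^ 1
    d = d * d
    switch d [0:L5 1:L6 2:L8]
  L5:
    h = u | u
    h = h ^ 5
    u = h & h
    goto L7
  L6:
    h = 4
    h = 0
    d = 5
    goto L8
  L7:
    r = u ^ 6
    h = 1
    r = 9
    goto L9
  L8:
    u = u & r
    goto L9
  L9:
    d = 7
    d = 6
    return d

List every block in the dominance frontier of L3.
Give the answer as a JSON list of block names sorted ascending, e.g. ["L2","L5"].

Answer: ["L5", "L8"]

Working:
idom tree: L1←L0 L2←L1 L3←L0 L4←L1 L5←L0 L6←L4 L7←L5 L8←L0 L9←L0
Dom at joins:
  L1: preds {L0,L2}: {L0} ∩ {L0,L1,L2} = {L0}; idom=L0
  L5: preds {L3,L4}: {L0,L3} ∩ {L0,L1,L4} = {L0}; idom=L0
  L8: preds {L0,L3,L4,L6}: {L0} ∩ {L0,L3} ∩ {L0,L1,L4} ∩ {L0,L1,L4,L6} = {L0}; idom=L0
  L9: preds {L7,L8}: {L0,L5,L7} ∩ {L0,L8} = {L0}; idom=L0

DF derivation:
  L1←L0: walk · to L0
  L1←L2: walk L2→L1 to L0
  L5←L3: walk L3 to L0
  L5←L4: walk L4→L1 to L0
  L8←L0: walk · to L0
  L8←L3: walk L3 to L0
  L8←L4: walk L4→L1 to L0
  L8←L6: walk L6→L4→L1 to L0
  L9←L7: walk L7→L5 to L0
  L9←L8: walk L8 to L0
  L0: DF=∅
  L1: DF={L1,L5,L8}
  L2: DF={L1}
  L3: DF={L5,L8}
  L4: DF={L5,L8}
  L5: DF={L9}
  L6: DF={L8}
  L7: DF={L9}
  L8: DF={L9}
  L9: DF=∅

DF(L3) = ["L5", "L8"]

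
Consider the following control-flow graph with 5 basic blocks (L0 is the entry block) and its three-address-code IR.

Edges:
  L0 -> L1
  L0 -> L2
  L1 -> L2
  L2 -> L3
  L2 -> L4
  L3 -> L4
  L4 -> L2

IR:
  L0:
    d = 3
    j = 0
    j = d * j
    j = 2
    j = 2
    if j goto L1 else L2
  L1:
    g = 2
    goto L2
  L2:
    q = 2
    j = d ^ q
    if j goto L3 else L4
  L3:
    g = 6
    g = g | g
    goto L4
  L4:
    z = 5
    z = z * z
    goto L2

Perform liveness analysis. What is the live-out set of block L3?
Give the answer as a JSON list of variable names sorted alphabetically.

def/use:
  L0: {d,j} / ∅
  L1: {g} / ∅
  L2: {j,q} / {d}
  L3: {g} / ∅
  L4: {z} / ∅

Backward fixpoint:
  L0: in=∅ out={d}
  L1: in={d} out={d}
  L2: in={d} out={d}
  L3: in={d} out={d}
  L4: in={d} out={d}

live-out(L3) = ["d"]

Answer: ["d"]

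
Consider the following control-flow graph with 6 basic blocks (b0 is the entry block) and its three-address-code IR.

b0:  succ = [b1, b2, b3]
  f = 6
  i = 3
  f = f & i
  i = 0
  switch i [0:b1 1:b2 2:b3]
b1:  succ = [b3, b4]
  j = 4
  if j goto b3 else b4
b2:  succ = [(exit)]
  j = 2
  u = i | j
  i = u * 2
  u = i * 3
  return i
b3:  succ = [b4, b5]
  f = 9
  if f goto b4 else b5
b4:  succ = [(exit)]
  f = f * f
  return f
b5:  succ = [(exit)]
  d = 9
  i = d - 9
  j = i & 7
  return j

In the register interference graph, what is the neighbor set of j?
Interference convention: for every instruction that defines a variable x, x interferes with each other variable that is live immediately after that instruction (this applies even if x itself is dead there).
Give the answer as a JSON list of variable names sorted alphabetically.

def/use:
  b0: def={f,i} ue=∅
  b1: def={j} ue=∅
  b2: def={i,j,u} ue={i}
  b3: def={f} ue=∅
  b4: def={f} ue={f}
  b5: def={d,i,j} ue=∅

Liveness:
  live b0: ∅→{f,i}
  live b1: {f}→{f}
  live b2: {i}→∅
  live b3: ∅→{f}
  live b4: {f}→∅
  live b5: ∅→∅

Interference:
  d↔∅
  f↔{i,j}
  i↔{f,j,u}
  j↔{f,i}
  u↔{i}

N(j) = ["f", "i"]

Answer: ["f", "i"]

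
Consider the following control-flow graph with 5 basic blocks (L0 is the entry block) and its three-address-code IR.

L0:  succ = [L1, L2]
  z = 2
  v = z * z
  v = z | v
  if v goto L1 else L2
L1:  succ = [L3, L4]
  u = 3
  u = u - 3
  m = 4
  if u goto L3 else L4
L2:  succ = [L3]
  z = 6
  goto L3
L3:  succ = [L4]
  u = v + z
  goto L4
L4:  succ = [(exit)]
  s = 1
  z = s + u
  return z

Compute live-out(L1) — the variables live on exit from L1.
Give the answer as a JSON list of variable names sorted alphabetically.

Per-block:
  L0 def {v,z} use ∅
  L1 def {m,u} use ∅
  L2 def {z} use ∅
  L3 def {u} use {v,z}
  L4 def {s,z} use {u}

Live sets:
  L0: in=∅ out={v,z}
  L1: in={v,z} out={u,v,z}
  L2: in={v} out={v,z}
  L3: in={v,z} out={u}
  L4: in={u} out=∅

live-out(L1) = ["u", "v", "z"]

Answer: ["u", "v", "z"]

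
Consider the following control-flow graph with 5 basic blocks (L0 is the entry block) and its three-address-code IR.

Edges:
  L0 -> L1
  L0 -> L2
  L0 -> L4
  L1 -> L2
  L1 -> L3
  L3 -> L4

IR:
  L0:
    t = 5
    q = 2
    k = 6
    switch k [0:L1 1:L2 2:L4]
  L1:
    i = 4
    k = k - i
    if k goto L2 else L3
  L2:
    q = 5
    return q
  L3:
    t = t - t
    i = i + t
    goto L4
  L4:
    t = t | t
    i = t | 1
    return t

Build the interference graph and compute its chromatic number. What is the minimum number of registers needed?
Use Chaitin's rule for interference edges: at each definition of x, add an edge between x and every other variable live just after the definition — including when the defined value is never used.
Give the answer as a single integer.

Per-block:
  L0: {k,q,t} / ∅
  L1: {i,k} / {k}
  L2: {q} / ∅
  L3: {i,t} / {i,t}
  L4: {i,t} / {t}

Backward fixpoint:
  L0: in=∅ out={k,t}
  L1: in={k,t} out={i,t}
  L2: in=∅ out=∅
  L3: in={i,t} out={t}
  L4: in={t} out=∅

Interfere edges:
  i↔{k,t}
  k↔{i,t}
  q↔{t}
  t↔{i,k,q}

Colouring:
  clique {i,k,t} ⇒ need ≥ 3
  3-colouring: r0={t}  r1={i,q}  r2={k}
  χ = 3

Answer: 3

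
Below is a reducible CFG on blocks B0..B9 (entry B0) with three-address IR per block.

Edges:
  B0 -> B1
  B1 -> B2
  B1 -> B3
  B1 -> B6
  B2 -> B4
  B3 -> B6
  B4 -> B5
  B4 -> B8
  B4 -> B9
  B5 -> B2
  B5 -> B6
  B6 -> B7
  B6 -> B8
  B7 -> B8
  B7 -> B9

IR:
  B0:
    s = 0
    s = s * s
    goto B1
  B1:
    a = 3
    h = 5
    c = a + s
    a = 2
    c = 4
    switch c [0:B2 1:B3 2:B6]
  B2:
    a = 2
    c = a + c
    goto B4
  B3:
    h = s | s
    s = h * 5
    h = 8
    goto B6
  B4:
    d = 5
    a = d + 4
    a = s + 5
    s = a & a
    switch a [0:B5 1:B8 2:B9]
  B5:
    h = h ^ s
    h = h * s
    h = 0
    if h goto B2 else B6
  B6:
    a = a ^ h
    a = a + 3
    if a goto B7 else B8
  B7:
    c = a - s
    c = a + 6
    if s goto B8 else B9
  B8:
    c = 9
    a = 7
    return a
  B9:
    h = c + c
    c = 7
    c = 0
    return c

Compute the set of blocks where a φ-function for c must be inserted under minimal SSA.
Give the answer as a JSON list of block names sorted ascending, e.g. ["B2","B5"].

Answer: ["B2", "B6", "B8", "B9"]

Working:
idom tree: B1←B0 B2←B1 B3←B1 B4←B2 B5←B4 B6←B1 B7←B6 B8←B1 B9←B1
Join-block Dom:
  B2: preds {B1,B5}: {B0,B1} ∩ {B0,B1,B2,B4,B5} = {B0,B1}; idom=B1
  B6: preds {B1,B3,B5}: {B0,B1} ∩ {B0,B1,B3} ∩ {B0,B1,B2,B4,B5} = {B0,B1}; idom=B1
  B8: preds {B4,B6,B7}: {B0,B1,B2,B4} ∩ {B0,B1,B6} ∩ {B0,B1,B6,B7} = {B0,B1}; idom=B1
  B9: preds {B4,B7}: {B0,B1,B2,B4} ∩ {B0,B1,B6,B7} = {B0,B1}; idom=B1

DF walk-up:
  B2←B1: walk · to B1
  B2←B5: walk B5→B4→B2 to B1
  B6←B1: walk · to B1
  B6←B3: walk B3 to B1
  B6←B5: walk B5→B4→B2 to B1
  B8←B4: walk B4→B2 to B1
  B8←B6: walk B6 to B1
  B8←B7: walk B7→B6 to B1
  B9←B4: walk B4→B2 to B1
  B9←B7: walk B7→B6 to B1
  B0 → ∅
  B1 → ∅
  B2 → {B2,B6,B8,B9}
  B3 → {B6}
  B4 → {B2,B6,B8,B9}
  B5 → {B2,B6}
  B6 → {B8,B9}
  B7 → {B8,B9}
  B8 → ∅
  B9 → ∅

φ for c: defs {B1,B2,B7,B8,B9}
  DF⁺ = {B2,B6,B8,B9}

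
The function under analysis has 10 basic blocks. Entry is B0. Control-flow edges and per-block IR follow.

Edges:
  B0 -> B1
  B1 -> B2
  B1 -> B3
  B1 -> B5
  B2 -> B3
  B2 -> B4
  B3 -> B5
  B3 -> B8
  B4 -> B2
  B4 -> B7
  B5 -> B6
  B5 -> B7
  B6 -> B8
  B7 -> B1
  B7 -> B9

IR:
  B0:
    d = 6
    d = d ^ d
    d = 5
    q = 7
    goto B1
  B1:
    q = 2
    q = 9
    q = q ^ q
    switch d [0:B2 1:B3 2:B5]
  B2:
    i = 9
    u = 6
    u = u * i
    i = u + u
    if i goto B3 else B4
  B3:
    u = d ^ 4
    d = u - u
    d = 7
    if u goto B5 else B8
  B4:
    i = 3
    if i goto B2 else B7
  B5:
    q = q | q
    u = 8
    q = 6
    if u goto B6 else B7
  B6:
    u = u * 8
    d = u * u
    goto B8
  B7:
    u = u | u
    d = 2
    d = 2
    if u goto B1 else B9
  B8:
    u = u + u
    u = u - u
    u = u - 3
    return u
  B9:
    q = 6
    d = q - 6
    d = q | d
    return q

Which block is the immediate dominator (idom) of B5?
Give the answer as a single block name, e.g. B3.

idom tree: B1←B0 B2←B1 B3←B1 B4←B2 B5←B1 B6←B5 B7←B1 B8←B1 B9←B7
Dom at joins:
  B1: preds {B0,B7}: {B0} ∩ {B0,B1,B7} = {B0}; idom=B0
  B2: preds {B1,B4}: {B0,B1} ∩ {B0,B1,B2,B4} = {B0,B1}; idom=B1
  B3: preds {B1,B2}: {B0,B1} ∩ {B0,B1,B2} = {B0,B1}; idom=B1
  B5: preds {B1,B3}: {B0,B1} ∩ {B0,B1,B3} = {B0,B1}; idom=B1
  B7: preds {B4,B5}: {B0,B1,B2,B4} ∩ {B0,B1,B5} = {B0,B1}; idom=B1
  B8: preds {B3,B6}: {B0,B1,B3} ∩ {B0,B1,B5,B6} = {B0,B1}; idom=B1

idom(B5) = B1

Answer: B1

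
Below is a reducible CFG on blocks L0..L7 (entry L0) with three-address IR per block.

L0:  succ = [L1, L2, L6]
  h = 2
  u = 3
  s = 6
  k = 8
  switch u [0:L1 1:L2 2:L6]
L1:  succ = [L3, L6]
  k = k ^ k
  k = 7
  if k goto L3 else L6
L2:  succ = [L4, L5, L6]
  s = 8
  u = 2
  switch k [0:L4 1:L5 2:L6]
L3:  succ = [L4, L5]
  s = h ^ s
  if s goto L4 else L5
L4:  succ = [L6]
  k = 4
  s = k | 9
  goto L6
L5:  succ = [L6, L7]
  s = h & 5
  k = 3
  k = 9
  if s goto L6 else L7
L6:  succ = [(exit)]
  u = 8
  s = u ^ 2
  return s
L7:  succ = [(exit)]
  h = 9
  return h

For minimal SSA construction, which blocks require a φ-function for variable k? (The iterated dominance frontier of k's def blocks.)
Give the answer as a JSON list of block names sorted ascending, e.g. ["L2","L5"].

idom tree: L1←L0 L2←L0 L3←L1 L4←L0 L5←L0 L6←L0 L7←L5
Join-block Dom:
  L4: preds {L2,L3}: {L0,L2} ∩ {L0,L1,L3} = {L0}; idom=L0
  L5: preds {L2,L3}: {L0,L2} ∩ {L0,L1,L3} = {L0}; idom=L0
  L6: preds {L0,L1,L2,L4,L5}: {L0} ∩ {L0,L1} ∩ {L0,L2} ∩ {L0,L4} ∩ {L0,L5} = {L0}; idom=L0

DF derivation:
  join L4 pred L2: L2 stop@L0
  join L4 pred L3: L3→L1 stop@L0
  join L5 pred L2: L2 stop@L0
  join L5 pred L3: L3→L1 stop@L0
  join L6 pred L0: · stop@L0
  join L6 pred L1: L1 stop@L0
  join L6 pred L2: L2 stop@L0
  join L6 pred L4: L4 stop@L0
  join L6 pred L5: L5 stop@L0
  DF(L0)=∅
  DF(L1)={L4,L5,L6}
  DF(L2)={L4,L5,L6}
  DF(L3)={L4,L5}
  DF(L4)={L6}
  DF(L5)={L6}
  DF(L6)=∅
  DF(L7)=∅

φ for k: defs {L0,L1,L4,L5}
  DF⁺ = {L4,L5,L6}

Answer: ["L4", "L5", "L6"]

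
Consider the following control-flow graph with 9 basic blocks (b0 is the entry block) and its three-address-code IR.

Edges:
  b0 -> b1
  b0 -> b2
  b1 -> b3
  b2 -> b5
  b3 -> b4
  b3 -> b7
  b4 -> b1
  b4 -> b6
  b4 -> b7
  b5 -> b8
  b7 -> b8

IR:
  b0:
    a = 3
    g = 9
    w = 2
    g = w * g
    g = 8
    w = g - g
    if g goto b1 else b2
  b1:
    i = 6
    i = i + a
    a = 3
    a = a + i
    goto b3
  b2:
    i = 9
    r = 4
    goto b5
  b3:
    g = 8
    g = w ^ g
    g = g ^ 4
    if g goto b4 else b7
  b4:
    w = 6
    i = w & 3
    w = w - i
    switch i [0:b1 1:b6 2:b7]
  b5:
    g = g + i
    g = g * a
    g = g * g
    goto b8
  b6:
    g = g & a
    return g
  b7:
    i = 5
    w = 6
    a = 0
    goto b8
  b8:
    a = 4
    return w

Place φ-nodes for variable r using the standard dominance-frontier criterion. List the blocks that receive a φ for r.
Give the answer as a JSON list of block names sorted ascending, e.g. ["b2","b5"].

idom tree: b1←b0 b2←b0 b3←b1 b4←b3 b5←b2 b6←b4 b7←b3 b8←b0
Dom∩ at merges:
  b1: preds {b0,b4}: {b0} ∩ {b0,b1,b3,b4} = {b0}; idom=b0
  b7: preds {b3,b4}: {b0,b1,b3} ∩ {b0,b1,b3,b4} = {b0,b1,b3}; idom=b3
  b8: preds {b5,b7}: {b0,b2,b5} ∩ {b0,b1,b3,b7} = {b0}; idom=b0

DF walk-up:
  b1←b0: walk · to b0
  b1←b4: walk b4→b3→b1 to b0
  b7←b3: walk · to b3
  b7←b4: walk b4 to b3
  b8←b5: walk b5→b2 to b0
  b8←b7: walk b7→b3→b1 to b0
  b0 → ∅
  b1 → {b1,b8}
  b2 → {b8}
  b3 → {b1,b8}
  b4 → {b1,b7}
  b5 → {b8}
  b6 → ∅
  b7 → {b8}
  b8 → ∅

φ for r: defs {b2}
  DF⁺ = {b8}

Answer: ["b8"]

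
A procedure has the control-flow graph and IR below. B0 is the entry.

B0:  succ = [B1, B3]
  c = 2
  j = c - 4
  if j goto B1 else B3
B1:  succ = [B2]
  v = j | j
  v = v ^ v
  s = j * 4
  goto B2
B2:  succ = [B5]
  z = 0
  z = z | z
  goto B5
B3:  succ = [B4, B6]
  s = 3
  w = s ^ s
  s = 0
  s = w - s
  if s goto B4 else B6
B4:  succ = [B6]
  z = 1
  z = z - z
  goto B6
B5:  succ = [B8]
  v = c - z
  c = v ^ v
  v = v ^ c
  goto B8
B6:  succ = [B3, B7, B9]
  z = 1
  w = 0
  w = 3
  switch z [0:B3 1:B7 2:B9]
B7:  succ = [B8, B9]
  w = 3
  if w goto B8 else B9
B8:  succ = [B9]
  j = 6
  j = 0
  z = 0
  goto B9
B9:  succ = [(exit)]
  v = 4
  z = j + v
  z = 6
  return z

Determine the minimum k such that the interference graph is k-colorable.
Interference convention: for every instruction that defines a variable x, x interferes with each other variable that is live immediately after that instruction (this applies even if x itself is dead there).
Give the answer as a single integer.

Answer: 3

Working:
def/use:
  B0: def={c,j} ue=∅
  B1: def={s,v} ue={j}
  B2: def={z} ue=∅
  B3: def={s,w} ue=∅
  B4: def={z} ue=∅
  B5: def={c,v} ue={c,z}
  B6: def={w,z} ue=∅
  B7: def={w} ue=∅
  B8: def={j,z} ue=∅
  B9: def={v,z} ue={j}

Backward fixpoint:
  B0 li=∅ lo={c,j}
  B1 li={c,j} lo={c}
  B2 li={c} lo={c,z}
  B3 li={j} lo={j}
  B4 li={j} lo={j}
  B5 li={c,z} lo=∅
  B6 li={j} lo={j}
  B7 li={j} lo={j}
  B8 li=∅ lo={j}
  B9 li={j} lo=∅

Interference:
  c: {j,s,v,z}
  j: {c,s,v,w,z}
  s: {c,j,w}
  v: {c,j}
  w: {j,s,z}
  z: {c,j,w}

Chromatic number:
  lower bound: {c,j,s} mutually conflict ⇒ χ ≥ 3
  3-colouring: c0={j}  c1={c,w}  c2={s,v,z}
  χ = 3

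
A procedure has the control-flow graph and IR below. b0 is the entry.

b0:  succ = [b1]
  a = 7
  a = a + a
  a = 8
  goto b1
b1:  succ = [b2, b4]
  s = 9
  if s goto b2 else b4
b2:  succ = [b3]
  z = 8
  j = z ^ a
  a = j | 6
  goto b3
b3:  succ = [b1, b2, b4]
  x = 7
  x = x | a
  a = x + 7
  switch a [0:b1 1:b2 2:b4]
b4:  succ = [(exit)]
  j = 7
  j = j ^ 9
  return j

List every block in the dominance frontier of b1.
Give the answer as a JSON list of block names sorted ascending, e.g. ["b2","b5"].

idom tree: b1←b0 b2←b1 b3←b2 b4←b1
Join-block Dom:
  b1: preds {b0,b3}: {b0} ∩ {b0,b1,b2,b3} = {b0}; idom=b0
  b2: preds {b1,b3}: {b0,b1} ∩ {b0,b1,b2,b3} = {b0,b1}; idom=b1
  b4: preds {b1,b3}: {b0,b1} ∩ {b0,b1,b2,b3} = {b0,b1}; idom=b1

DF walk-up:
  join b1 pred b0: · stop@b0
  join b1 pred b3: b3→b2→b1 stop@b0
  join b2 pred b1: · stop@b1
  join b2 pred b3: b3→b2 stop@b1
  join b4 pred b1: · stop@b1
  join b4 pred b3: b3→b2 stop@b1
  DF(b0)=∅
  DF(b1)={b1}
  DF(b2)={b1,b2,b4}
  DF(b3)={b1,b2,b4}
  DF(b4)=∅

DF(b1) = ["b1"]

Answer: ["b1"]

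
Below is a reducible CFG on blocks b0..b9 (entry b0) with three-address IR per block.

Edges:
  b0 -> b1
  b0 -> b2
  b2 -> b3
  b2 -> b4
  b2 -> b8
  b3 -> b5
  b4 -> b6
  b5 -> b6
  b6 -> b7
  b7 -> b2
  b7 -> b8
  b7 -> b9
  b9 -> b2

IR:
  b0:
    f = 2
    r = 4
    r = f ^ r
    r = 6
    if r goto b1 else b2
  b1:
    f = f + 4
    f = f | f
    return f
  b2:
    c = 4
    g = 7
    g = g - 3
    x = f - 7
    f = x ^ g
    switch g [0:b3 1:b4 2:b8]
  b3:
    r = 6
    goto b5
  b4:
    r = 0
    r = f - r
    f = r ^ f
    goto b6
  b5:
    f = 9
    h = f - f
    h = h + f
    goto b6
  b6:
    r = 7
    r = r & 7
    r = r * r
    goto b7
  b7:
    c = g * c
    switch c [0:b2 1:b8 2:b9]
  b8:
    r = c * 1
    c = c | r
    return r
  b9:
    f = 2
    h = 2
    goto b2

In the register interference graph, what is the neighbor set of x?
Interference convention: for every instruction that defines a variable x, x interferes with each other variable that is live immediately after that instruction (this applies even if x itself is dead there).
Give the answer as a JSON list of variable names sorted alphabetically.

Per-block:
  b0: def={f,r} ue=∅
  b1: def={f} ue={f}
  b2: def={c,f,g,x} ue={f}
  b3: def={r} ue=∅
  b4: def={f,r} ue={f}
  b5: def={f,h} ue=∅
  b6: def={r} ue=∅
  b7: def={c} ue={c,g}
  b8: def={c,r} ue={c}
  b9: def={f,h} ue=∅

Backward fixpoint:
  live b0: ∅→{f}
  live b1: {f}→∅
  live b2: {f}→{c,f,g}
  live b3: {c,g}→{c,g}
  live b4: {c,f,g}→{c,f,g}
  live b5: {c,g}→{c,f,g}
  live b6: {c,f,g}→{c,f,g}
  live b7: {c,f,g}→{c,f}
  live b8: {c}→∅
  live b9: ∅→{f}

Interfere edges:
  c↔{f,g,h,r,x}
  f↔{c,g,h,r}
  g↔{c,f,h,r,x}
  h↔{c,f,g}
  r↔{c,f,g}
  x↔{c,g}

N(x) = ["c", "g"]

Answer: ["c", "g"]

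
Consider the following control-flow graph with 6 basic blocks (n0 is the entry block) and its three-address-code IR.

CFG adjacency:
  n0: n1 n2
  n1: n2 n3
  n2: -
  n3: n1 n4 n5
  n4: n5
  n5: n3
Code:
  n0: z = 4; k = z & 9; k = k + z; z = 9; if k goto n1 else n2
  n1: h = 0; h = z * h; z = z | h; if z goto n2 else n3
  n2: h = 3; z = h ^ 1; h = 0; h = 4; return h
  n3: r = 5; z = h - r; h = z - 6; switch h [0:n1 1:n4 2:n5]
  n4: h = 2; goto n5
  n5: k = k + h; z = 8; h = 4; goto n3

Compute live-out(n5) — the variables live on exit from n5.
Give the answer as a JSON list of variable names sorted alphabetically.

Block summaries:
  n0: def={k,z} ue=∅
  n1: def={h,z} ue={z}
  n2: def={h,z} ue=∅
  n3: def={h,r,z} ue={h}
  n4: def={h} ue=∅
  n5: def={h,k,z} ue={h,k}

Liveness:
  n0: in=∅ out={k,z}
  n1: in={k,z} out={h,k}
  n2: in=∅ out=∅
  n3: in={h,k} out={h,k,z}
  n4: in={k} out={h,k}
  n5: in={h,k} out={h,k}

live-out(n5) = ["h", "k"]

Answer: ["h", "k"]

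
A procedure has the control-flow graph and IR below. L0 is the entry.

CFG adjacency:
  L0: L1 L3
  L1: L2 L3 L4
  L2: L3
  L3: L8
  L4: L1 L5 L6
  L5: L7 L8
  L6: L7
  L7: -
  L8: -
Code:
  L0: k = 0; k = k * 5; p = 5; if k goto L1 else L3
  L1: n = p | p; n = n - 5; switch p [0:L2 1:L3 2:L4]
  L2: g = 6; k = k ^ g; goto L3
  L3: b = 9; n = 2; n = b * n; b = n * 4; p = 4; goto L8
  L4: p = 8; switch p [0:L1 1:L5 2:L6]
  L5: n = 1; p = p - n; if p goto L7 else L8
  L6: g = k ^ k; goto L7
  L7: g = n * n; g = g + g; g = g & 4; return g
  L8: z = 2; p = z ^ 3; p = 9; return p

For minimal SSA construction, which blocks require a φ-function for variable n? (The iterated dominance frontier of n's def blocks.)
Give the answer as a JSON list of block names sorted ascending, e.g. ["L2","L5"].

Answer: ["L1", "L3", "L7", "L8"]

Analysis:
idom tree: L1←L0 L2←L1 L3←L0 L4←L1 L5←L4 L6←L4 L7←L4 L8←L0
Dom at joins:
  L1: preds {L0,L4}: {L0} ∩ {L0,L1,L4} = {L0}; idom=L0
  L3: preds {L0,L1,L2}: {L0} ∩ {L0,L1} ∩ {L0,L1,L2} = {L0}; idom=L0
  L7: preds {L5,L6}: {L0,L1,L4,L5} ∩ {L0,L1,L4,L6} = {L0,L1,L4}; idom=L4
  L8: preds {L3,L5}: {L0,L3} ∩ {L0,L1,L4,L5} = {L0}; idom=L0

DF walk-up:
  L1←L0: walk · to L0
  L1←L4: walk L4→L1 to L0
  L3←L0: walk · to L0
  L3←L1: walk L1 to L0
  L3←L2: walk L2→L1 to L0
  L7←L5: walk L5 to L4
  L7←L6: walk L6 to L4
  L8←L3: walk L3 to L0
  L8←L5: walk L5→L4→L1 to L0
  L0: DF=∅
  L1: DF={L1,L3,L8}
  L2: DF={L3}
  L3: DF={L8}
  L4: DF={L1,L8}
  L5: DF={L7,L8}
  L6: DF={L7}
  L7: DF=∅
  L8: DF=∅

φ for n: defs {L1,L3,L5}
  DF⁺ = {L1,L3,L7,L8}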